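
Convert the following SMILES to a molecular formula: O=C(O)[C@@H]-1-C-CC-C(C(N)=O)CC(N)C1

Heavy atoms from the SMILES: 10 C, 2 N, 3 O.
Implicit hydrogens by atom environment:
  5 × C: 2 H each → 10
  3 × C: 1 H each → 3
  2 × C: no H
  2 × N: 2 H each → 4
  2 × O: no H
  1 × O: 1 H
  Total hydrogens = 18.
Molecular formula: C10H18N2O3

C10H18N2O3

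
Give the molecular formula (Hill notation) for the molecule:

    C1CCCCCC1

C7H14

Heavy atoms from the SMILES: 7 C.
Implicit hydrogens by atom environment:
  7 × C: 2 H each → 14
  Total hydrogens = 14.
Molecular formula: C7H14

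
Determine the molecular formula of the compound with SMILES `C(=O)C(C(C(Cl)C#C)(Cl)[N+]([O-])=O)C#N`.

C7H4Cl2N2O3

Heavy atoms from the SMILES: 7 C, 2 Cl, 2 N, 3 O.
Implicit hydrogens by atom environment:
  4 × C: 1 H each → 4
  3 × C: no H
  2 × Cl: no H
  2 × O: no H
  1 × N (charge +1): no H
  1 × N: no H
  1 × O (charge -1): no H
  Total hydrogens = 4.
Molecular formula: C7H4Cl2N2O3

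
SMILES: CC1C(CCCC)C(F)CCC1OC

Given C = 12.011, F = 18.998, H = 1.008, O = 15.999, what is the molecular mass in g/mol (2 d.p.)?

Molecular formula: C12H23FO.
M = 12×12.011 + 1×18.998 + 23×1.008 + 1×15.999 = 202.31 g/mol.

202.31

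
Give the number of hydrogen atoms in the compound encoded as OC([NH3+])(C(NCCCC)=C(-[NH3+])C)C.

Hydrogens are implicit in SMILES; fill each atom to its normal valence:
  3 × C: 3 H each → 9
  3 × C: 2 H each → 6
  3 × C: no H
  2 × N (charge +1): 3 H each → 6
  1 × N: 1 H
  1 × O: 1 H
  Total hydrogens = 23.

23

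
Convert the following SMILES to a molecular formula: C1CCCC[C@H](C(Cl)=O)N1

C7H12ClNO

Heavy atoms from the SMILES: 7 C, 1 Cl, 1 N, 1 O.
Implicit hydrogens by atom environment:
  5 × C: 2 H each → 10
  1 × C: 1 H
  1 × C: no H
  1 × Cl: no H
  1 × N: 1 H
  1 × O: no H
  Total hydrogens = 12.
Molecular formula: C7H12ClNO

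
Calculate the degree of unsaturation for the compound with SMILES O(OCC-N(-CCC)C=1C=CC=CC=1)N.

Molecular formula from the SMILES: C11H18N2O2.
DoU = (2C + 2 + N − H − X)/2 = (2·11 + 2 + 2 − 18 − 0)/2 = 8/2 = 4.
(Structurally: 1 ring(s) + 3 π bond(s) = 4.)

4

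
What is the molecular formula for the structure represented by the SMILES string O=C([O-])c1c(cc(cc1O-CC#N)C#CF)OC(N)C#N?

C13H7FN3O4-

Heavy atoms from the SMILES: 13 C, 1 F, 3 N, 4 O.
Implicit hydrogens by atom environment:
  5 × C: no H
  4 × C (aromatic): no H
  3 × O: no H
  2 × C (aromatic): 1 H each → 2
  2 × N: no H
  1 × C: 2 H
  1 × C: 1 H
  1 × F: no H
  1 × N: 2 H
  1 × O (charge -1): no H
  Total hydrogens = 7.
Net charge -1.
Molecular formula: C13H7FN3O4-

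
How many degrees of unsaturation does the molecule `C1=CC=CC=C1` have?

Molecular formula from the SMILES: C6H6.
DoU = (2C + 2 + N − H − X)/2 = (2·6 + 2 + 0 − 6 − 0)/2 = 8/2 = 4.
(Structurally: 1 ring(s) + 3 π bond(s) = 4.)

4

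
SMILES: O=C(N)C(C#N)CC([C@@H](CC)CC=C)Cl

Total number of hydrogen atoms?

Hydrogens are implicit in SMILES; fill each atom to its normal valence:
  4 × C: 2 H each → 8
  4 × C: 1 H each → 4
  2 × C: no H
  1 × C: 3 H
  1 × Cl: no H
  1 × N: 2 H
  1 × N: no H
  1 × O: no H
  Total hydrogens = 17.

17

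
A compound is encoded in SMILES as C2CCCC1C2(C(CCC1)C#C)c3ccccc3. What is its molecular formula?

Heavy atoms from the SMILES: 18 C.
Implicit hydrogens by atom environment:
  7 × C: 2 H each → 14
  5 × C (aromatic): 1 H each → 5
  3 × C: 1 H each → 3
  2 × C: no H
  1 × C (aromatic): no H
  Total hydrogens = 22.
Molecular formula: C18H22

C18H22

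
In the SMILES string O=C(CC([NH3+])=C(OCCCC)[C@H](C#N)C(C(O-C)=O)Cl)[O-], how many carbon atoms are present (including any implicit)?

13

The symbol for carbon appears 13 times in the SMILES. (Cl is a single chlorine, not C + l.)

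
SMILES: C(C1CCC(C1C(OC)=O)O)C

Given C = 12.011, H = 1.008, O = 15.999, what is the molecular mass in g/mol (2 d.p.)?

172.22

Molecular formula: C9H16O3.
M = 9×12.011 + 16×1.008 + 3×15.999 = 172.22 g/mol.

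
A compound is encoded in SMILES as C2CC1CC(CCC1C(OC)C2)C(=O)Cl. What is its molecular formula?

C12H19ClO2

Heavy atoms from the SMILES: 12 C, 1 Cl, 2 O.
Implicit hydrogens by atom environment:
  6 × C: 2 H each → 12
  4 × C: 1 H each → 4
  2 × O: no H
  1 × C: 3 H
  1 × C: no H
  1 × Cl: no H
  Total hydrogens = 19.
Molecular formula: C12H19ClO2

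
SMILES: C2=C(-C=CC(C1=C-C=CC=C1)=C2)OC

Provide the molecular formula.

C13H12O

Heavy atoms from the SMILES: 13 C, 1 O.
Implicit hydrogens by atom environment:
  9 × C (aromatic): 1 H each → 9
  3 × C (aromatic): no H
  1 × C: 3 H
  1 × O: no H
  Total hydrogens = 12.
Molecular formula: C13H12O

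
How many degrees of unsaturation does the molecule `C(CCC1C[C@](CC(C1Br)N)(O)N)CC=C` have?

2

Molecular formula from the SMILES: C12H23BrN2O.
DoU = (2C + 2 + N − H − X)/2 = (2·12 + 2 + 2 − 23 − 1)/2 = 4/2 = 2.
(Structurally: 1 ring(s) + 1 π bond(s) = 2.)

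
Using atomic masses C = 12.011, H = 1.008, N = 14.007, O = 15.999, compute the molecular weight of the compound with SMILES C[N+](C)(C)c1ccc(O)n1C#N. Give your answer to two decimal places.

Molecular formula: C8H12N3O+.
M = 8×12.011 + 12×1.008 + 3×14.007 + 1×15.999 = 166.20 g/mol.

166.20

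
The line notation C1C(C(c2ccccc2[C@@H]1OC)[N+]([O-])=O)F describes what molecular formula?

Heavy atoms from the SMILES: 11 C, 1 F, 1 N, 3 O.
Implicit hydrogens by atom environment:
  4 × C (aromatic): 1 H each → 4
  3 × C: 1 H each → 3
  2 × C (aromatic): no H
  2 × O: no H
  1 × C: 3 H
  1 × C: 2 H
  1 × F: no H
  1 × N (charge +1): no H
  1 × O (charge -1): no H
  Total hydrogens = 12.
Molecular formula: C11H12FNO3

C11H12FNO3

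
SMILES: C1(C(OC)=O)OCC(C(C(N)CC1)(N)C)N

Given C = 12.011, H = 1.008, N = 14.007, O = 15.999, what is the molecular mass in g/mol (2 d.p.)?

Molecular formula: C10H21N3O3.
M = 10×12.011 + 21×1.008 + 3×14.007 + 3×15.999 = 231.30 g/mol.

231.30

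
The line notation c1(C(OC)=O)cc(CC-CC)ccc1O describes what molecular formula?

Heavy atoms from the SMILES: 12 C, 3 O.
Implicit hydrogens by atom environment:
  3 × C: 2 H each → 6
  3 × C (aromatic): 1 H each → 3
  3 × C (aromatic): no H
  2 × C: 3 H each → 6
  2 × O: no H
  1 × C: no H
  1 × O: 1 H
  Total hydrogens = 16.
Molecular formula: C12H16O3

C12H16O3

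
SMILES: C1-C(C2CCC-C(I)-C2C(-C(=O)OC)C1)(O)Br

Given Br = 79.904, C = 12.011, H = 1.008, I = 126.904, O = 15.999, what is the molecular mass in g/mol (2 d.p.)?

417.08

Molecular formula: C12H18BrIO3.
M = 1×79.904 + 12×12.011 + 18×1.008 + 1×126.904 + 3×15.999 = 417.08 g/mol.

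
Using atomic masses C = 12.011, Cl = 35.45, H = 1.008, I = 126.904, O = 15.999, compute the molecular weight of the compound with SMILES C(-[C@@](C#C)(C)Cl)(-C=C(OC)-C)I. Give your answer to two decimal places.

298.55

Molecular formula: C9H12ClIO.
M = 9×12.011 + 1×35.45 + 12×1.008 + 1×126.904 + 1×15.999 = 298.55 g/mol.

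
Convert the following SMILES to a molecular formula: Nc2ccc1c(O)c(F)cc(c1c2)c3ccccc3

Heavy atoms from the SMILES: 16 C, 1 F, 1 N, 1 O.
Implicit hydrogens by atom environment:
  9 × C (aromatic): 1 H each → 9
  7 × C (aromatic): no H
  1 × F: no H
  1 × N: 2 H
  1 × O: 1 H
  Total hydrogens = 12.
Molecular formula: C16H12FNO

C16H12FNO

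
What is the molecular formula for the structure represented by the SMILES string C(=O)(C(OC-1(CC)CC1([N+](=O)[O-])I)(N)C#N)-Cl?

Heavy atoms from the SMILES: 8 C, 1 Cl, 1 I, 3 N, 4 O.
Implicit hydrogens by atom environment:
  5 × C: no H
  3 × O: no H
  2 × C: 2 H each → 4
  1 × C: 3 H
  1 × Cl: no H
  1 × I: no H
  1 × N: 2 H
  1 × N: no H
  1 × N (charge +1): no H
  1 × O (charge -1): no H
  Total hydrogens = 9.
Molecular formula: C8H9ClIN3O4

C8H9ClIN3O4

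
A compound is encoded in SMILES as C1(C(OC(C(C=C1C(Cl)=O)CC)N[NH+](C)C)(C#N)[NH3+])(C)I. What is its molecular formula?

[C13H22ClIN4O2]2+

Heavy atoms from the SMILES: 13 C, 1 Cl, 1 I, 4 N, 2 O.
Implicit hydrogens by atom environment:
  5 × C: no H
  4 × C: 3 H each → 12
  3 × C: 1 H each → 3
  2 × O: no H
  1 × C: 2 H
  1 × Cl: no H
  1 × I: no H
  1 × N (charge +1): 3 H
  1 × N: 1 H
  1 × N (charge +1): 1 H
  1 × N: no H
  Total hydrogens = 22.
Net charge +2.
Molecular formula: [C13H22ClIN4O2]2+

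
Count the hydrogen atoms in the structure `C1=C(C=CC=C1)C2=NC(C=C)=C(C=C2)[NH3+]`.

Hydrogens are implicit in SMILES; fill each atom to its normal valence:
  7 × C (aromatic): 1 H each → 7
  4 × C (aromatic): no H
  1 × C: 2 H
  1 × C: 1 H
  1 × N (charge +1): 3 H
  1 × N (aromatic): no H
  Total hydrogens = 13.

13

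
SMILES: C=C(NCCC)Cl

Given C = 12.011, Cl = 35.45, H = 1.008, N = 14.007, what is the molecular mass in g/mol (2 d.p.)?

119.59

Molecular formula: C5H10ClN.
M = 5×12.011 + 1×35.45 + 10×1.008 + 1×14.007 = 119.59 g/mol.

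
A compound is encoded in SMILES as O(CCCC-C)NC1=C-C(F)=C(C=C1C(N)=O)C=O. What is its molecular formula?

C13H17FN2O3

Heavy atoms from the SMILES: 13 C, 1 F, 2 N, 3 O.
Implicit hydrogens by atom environment:
  4 × C: 2 H each → 8
  4 × C (aromatic): no H
  3 × O: no H
  2 × C (aromatic): 1 H each → 2
  1 × C: 3 H
  1 × C: 1 H
  1 × C: no H
  1 × F: no H
  1 × N: 2 H
  1 × N: 1 H
  Total hydrogens = 17.
Molecular formula: C13H17FN2O3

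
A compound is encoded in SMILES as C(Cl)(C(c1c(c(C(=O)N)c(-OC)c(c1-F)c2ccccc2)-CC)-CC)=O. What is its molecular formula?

Heavy atoms from the SMILES: 20 C, 1 Cl, 1 F, 1 N, 3 O.
Implicit hydrogens by atom environment:
  7 × C (aromatic): no H
  5 × C (aromatic): 1 H each → 5
  3 × C: 3 H each → 9
  3 × O: no H
  2 × C: 2 H each → 4
  2 × C: no H
  1 × C: 1 H
  1 × Cl: no H
  1 × F: no H
  1 × N: 2 H
  Total hydrogens = 21.
Molecular formula: C20H21ClFNO3

C20H21ClFNO3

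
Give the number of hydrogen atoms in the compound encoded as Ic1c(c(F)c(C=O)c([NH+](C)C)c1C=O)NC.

Hydrogens are implicit in SMILES; fill each atom to its normal valence:
  6 × C (aromatic): no H
  3 × C: 3 H each → 9
  2 × C: 1 H each → 2
  2 × O: no H
  1 × F: no H
  1 × I: no H
  1 × N: 1 H
  1 × N (charge +1): 1 H
  Total hydrogens = 13.

13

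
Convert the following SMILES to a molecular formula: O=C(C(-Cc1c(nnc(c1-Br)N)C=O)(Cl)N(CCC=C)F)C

Heavy atoms from the SMILES: 1 Br, 13 C, 1 Cl, 1 F, 4 N, 2 O.
Implicit hydrogens by atom environment:
  4 × C: 2 H each → 8
  4 × C (aromatic): no H
  2 × C: 1 H each → 2
  2 × C: no H
  2 × N (aromatic): no H
  2 × O: no H
  1 × Br: no H
  1 × C: 3 H
  1 × Cl: no H
  1 × F: no H
  1 × N: 2 H
  1 × N: no H
  Total hydrogens = 15.
Molecular formula: C13H15BrClFN4O2

C13H15BrClFN4O2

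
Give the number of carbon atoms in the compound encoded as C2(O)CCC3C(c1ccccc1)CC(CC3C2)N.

The symbol for carbon appears 16 times in the SMILES. Lowercase c denotes aromatic carbon and counts toward C.

16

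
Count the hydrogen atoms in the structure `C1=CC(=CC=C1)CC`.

Hydrogens are implicit in SMILES; fill each atom to its normal valence:
  5 × C (aromatic): 1 H each → 5
  1 × C: 3 H
  1 × C: 2 H
  1 × C (aromatic): no H
  Total hydrogens = 10.

10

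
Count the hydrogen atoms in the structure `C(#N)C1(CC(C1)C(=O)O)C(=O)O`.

7

Hydrogens are implicit in SMILES; fill each atom to its normal valence:
  4 × C: no H
  2 × C: 2 H each → 4
  2 × O: 1 H each → 2
  2 × O: no H
  1 × C: 1 H
  1 × N: no H
  Total hydrogens = 7.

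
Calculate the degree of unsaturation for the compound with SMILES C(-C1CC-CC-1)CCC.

Molecular formula from the SMILES: C9H18.
DoU = (2C + 2 + N − H − X)/2 = (2·9 + 2 + 0 − 18 − 0)/2 = 2/2 = 1.
(Structurally: 1 ring(s) + 0 π bond(s) = 1.)

1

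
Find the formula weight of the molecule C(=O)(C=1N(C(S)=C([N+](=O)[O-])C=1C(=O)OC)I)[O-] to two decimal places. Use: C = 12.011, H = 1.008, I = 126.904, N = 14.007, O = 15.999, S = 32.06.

Molecular formula: C7H4IN2O6S-.
M = 7×12.011 + 4×1.008 + 1×126.904 + 2×14.007 + 6×15.999 + 1×32.06 = 371.08 g/mol.

371.08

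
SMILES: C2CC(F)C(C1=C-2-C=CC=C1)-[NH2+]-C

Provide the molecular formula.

C11H15FN+

Heavy atoms from the SMILES: 11 C, 1 F, 1 N.
Implicit hydrogens by atom environment:
  4 × C (aromatic): 1 H each → 4
  2 × C: 2 H each → 4
  2 × C: 1 H each → 2
  2 × C (aromatic): no H
  1 × C: 3 H
  1 × F: no H
  1 × N (charge +1): 2 H
  Total hydrogens = 15.
Net charge +1.
Molecular formula: C11H15FN+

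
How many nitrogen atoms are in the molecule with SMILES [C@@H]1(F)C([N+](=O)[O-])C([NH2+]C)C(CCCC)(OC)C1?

The symbol for nitrogen appears 2 times in the SMILES.

2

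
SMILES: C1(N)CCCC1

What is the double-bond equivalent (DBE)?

Molecular formula from the SMILES: C5H11N.
DoU = (2C + 2 + N − H − X)/2 = (2·5 + 2 + 1 − 11 − 0)/2 = 2/2 = 1.
(Structurally: 1 ring(s) + 0 π bond(s) = 1.)

1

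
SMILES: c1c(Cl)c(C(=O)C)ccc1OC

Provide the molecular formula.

C9H9ClO2

Heavy atoms from the SMILES: 9 C, 1 Cl, 2 O.
Implicit hydrogens by atom environment:
  3 × C (aromatic): 1 H each → 3
  3 × C (aromatic): no H
  2 × C: 3 H each → 6
  2 × O: no H
  1 × C: no H
  1 × Cl: no H
  Total hydrogens = 9.
Molecular formula: C9H9ClO2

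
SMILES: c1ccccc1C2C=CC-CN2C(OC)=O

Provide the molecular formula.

Heavy atoms from the SMILES: 13 C, 1 N, 2 O.
Implicit hydrogens by atom environment:
  5 × C (aromatic): 1 H each → 5
  3 × C: 1 H each → 3
  2 × C: 2 H each → 4
  2 × O: no H
  1 × C: 3 H
  1 × C: no H
  1 × C (aromatic): no H
  1 × N: no H
  Total hydrogens = 15.
Molecular formula: C13H15NO2

C13H15NO2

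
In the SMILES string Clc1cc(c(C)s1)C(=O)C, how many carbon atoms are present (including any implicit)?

The symbol for carbon appears 7 times in the SMILES. Lowercase c denotes aromatic carbon and counts toward C.

7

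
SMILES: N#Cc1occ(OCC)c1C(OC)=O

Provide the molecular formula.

C9H9NO4

Heavy atoms from the SMILES: 9 C, 1 N, 4 O.
Implicit hydrogens by atom environment:
  3 × C (aromatic): no H
  3 × O: no H
  2 × C: 3 H each → 6
  2 × C: no H
  1 × C: 2 H
  1 × C (aromatic): 1 H
  1 × N: no H
  1 × O (aromatic): no H
  Total hydrogens = 9.
Molecular formula: C9H9NO4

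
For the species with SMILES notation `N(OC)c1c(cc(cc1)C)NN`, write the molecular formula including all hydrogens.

Heavy atoms from the SMILES: 8 C, 3 N, 1 O.
Implicit hydrogens by atom environment:
  3 × C (aromatic): 1 H each → 3
  3 × C (aromatic): no H
  2 × C: 3 H each → 6
  2 × N: 1 H each → 2
  1 × N: 2 H
  1 × O: no H
  Total hydrogens = 13.
Molecular formula: C8H13N3O

C8H13N3O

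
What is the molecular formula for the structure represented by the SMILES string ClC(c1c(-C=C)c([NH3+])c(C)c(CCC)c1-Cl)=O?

C13H16Cl2NO+

Heavy atoms from the SMILES: 13 C, 2 Cl, 1 N, 1 O.
Implicit hydrogens by atom environment:
  6 × C (aromatic): no H
  3 × C: 2 H each → 6
  2 × C: 3 H each → 6
  2 × Cl: no H
  1 × C: 1 H
  1 × C: no H
  1 × N (charge +1): 3 H
  1 × O: no H
  Total hydrogens = 16.
Net charge +1.
Molecular formula: C13H16Cl2NO+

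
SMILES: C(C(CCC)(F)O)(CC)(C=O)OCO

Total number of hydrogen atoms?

17

Hydrogens are implicit in SMILES; fill each atom to its normal valence:
  4 × C: 2 H each → 8
  2 × C: 3 H each → 6
  2 × C: no H
  2 × O: 1 H each → 2
  2 × O: no H
  1 × C: 1 H
  1 × F: no H
  Total hydrogens = 17.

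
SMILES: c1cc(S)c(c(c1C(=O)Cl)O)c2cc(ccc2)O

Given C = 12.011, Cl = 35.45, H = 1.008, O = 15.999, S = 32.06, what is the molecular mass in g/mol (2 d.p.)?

280.72

Molecular formula: C13H9ClO3S.
M = 13×12.011 + 1×35.45 + 9×1.008 + 3×15.999 + 1×32.06 = 280.72 g/mol.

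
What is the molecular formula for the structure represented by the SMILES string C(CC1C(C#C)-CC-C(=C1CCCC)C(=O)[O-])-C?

Heavy atoms from the SMILES: 16 C, 2 O.
Implicit hydrogens by atom environment:
  7 × C: 2 H each → 14
  4 × C: no H
  3 × C: 1 H each → 3
  2 × C: 3 H each → 6
  1 × O: no H
  1 × O (charge -1): no H
  Total hydrogens = 23.
Net charge -1.
Molecular formula: C16H23O2-

C16H23O2-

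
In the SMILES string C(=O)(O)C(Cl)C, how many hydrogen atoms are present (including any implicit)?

5

Hydrogens are implicit in SMILES; fill each atom to its normal valence:
  1 × C: 3 H
  1 × C: 1 H
  1 × C: no H
  1 × Cl: no H
  1 × O: 1 H
  1 × O: no H
  Total hydrogens = 5.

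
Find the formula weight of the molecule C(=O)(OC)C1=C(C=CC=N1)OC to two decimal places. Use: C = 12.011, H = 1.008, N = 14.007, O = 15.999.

167.16

Molecular formula: C8H9NO3.
M = 8×12.011 + 9×1.008 + 1×14.007 + 3×15.999 = 167.16 g/mol.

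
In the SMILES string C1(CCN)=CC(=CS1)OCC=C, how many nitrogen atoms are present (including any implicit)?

1

The symbol for nitrogen appears 1 time in the SMILES.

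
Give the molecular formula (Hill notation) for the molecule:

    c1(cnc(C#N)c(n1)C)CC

Heavy atoms from the SMILES: 8 C, 3 N.
Implicit hydrogens by atom environment:
  3 × C (aromatic): no H
  2 × C: 3 H each → 6
  2 × N (aromatic): no H
  1 × C: 2 H
  1 × C (aromatic): 1 H
  1 × C: no H
  1 × N: no H
  Total hydrogens = 9.
Molecular formula: C8H9N3

C8H9N3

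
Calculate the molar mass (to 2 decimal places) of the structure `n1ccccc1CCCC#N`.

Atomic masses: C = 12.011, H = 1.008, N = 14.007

146.19

Molecular formula: C9H10N2.
M = 9×12.011 + 10×1.008 + 2×14.007 = 146.19 g/mol.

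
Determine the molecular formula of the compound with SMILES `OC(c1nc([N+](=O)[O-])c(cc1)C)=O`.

Heavy atoms from the SMILES: 7 C, 2 N, 4 O.
Implicit hydrogens by atom environment:
  3 × C (aromatic): no H
  2 × C (aromatic): 1 H each → 2
  2 × O: no H
  1 × C: 3 H
  1 × C: no H
  1 × N (aromatic): no H
  1 × N (charge +1): no H
  1 × O: 1 H
  1 × O (charge -1): no H
  Total hydrogens = 6.
Molecular formula: C7H6N2O4

C7H6N2O4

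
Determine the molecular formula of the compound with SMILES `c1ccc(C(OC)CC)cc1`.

Heavy atoms from the SMILES: 10 C, 1 O.
Implicit hydrogens by atom environment:
  5 × C (aromatic): 1 H each → 5
  2 × C: 3 H each → 6
  1 × C: 2 H
  1 × C: 1 H
  1 × C (aromatic): no H
  1 × O: no H
  Total hydrogens = 14.
Molecular formula: C10H14O

C10H14O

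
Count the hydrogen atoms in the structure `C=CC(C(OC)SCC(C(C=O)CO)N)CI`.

Hydrogens are implicit in SMILES; fill each atom to its normal valence:
  6 × C: 1 H each → 6
  4 × C: 2 H each → 8
  2 × O: no H
  1 × C: 3 H
  1 × I: no H
  1 × N: 2 H
  1 × O: 1 H
  1 × S: no H
  Total hydrogens = 20.

20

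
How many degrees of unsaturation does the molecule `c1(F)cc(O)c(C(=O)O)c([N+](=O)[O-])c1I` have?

6

Molecular formula from the SMILES: C7H3FINO5.
DoU = (2C + 2 + N − H − X)/2 = (2·7 + 2 + 1 − 3 − 2)/2 = 12/2 = 6.
(Structurally: 1 ring(s) + 5 π bond(s) = 6.)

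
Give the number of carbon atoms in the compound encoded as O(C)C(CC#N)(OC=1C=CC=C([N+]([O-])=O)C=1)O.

10

The symbol for carbon appears 10 times in the SMILES.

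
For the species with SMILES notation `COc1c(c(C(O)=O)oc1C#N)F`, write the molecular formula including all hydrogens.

C7H4FNO4

Heavy atoms from the SMILES: 7 C, 1 F, 1 N, 4 O.
Implicit hydrogens by atom environment:
  4 × C (aromatic): no H
  2 × C: no H
  2 × O: no H
  1 × C: 3 H
  1 × F: no H
  1 × N: no H
  1 × O: 1 H
  1 × O (aromatic): no H
  Total hydrogens = 4.
Molecular formula: C7H4FNO4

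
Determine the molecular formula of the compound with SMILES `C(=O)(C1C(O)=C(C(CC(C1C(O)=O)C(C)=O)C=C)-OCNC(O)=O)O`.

C15H19NO9

Heavy atoms from the SMILES: 15 C, 1 N, 9 O.
Implicit hydrogens by atom environment:
  6 × C: no H
  5 × C: 1 H each → 5
  5 × O: no H
  4 × O: 1 H each → 4
  3 × C: 2 H each → 6
  1 × C: 3 H
  1 × N: 1 H
  Total hydrogens = 19.
Molecular formula: C15H19NO9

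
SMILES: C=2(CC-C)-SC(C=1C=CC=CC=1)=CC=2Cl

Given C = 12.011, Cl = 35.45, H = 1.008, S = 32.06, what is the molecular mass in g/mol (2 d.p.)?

Molecular formula: C13H13ClS.
M = 13×12.011 + 1×35.45 + 13×1.008 + 1×32.06 = 236.76 g/mol.

236.76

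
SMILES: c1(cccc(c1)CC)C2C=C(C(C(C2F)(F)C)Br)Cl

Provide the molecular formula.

Heavy atoms from the SMILES: 1 Br, 15 C, 1 Cl, 2 F.
Implicit hydrogens by atom environment:
  4 × C: 1 H each → 4
  4 × C (aromatic): 1 H each → 4
  2 × C: 3 H each → 6
  2 × C: no H
  2 × C (aromatic): no H
  2 × F: no H
  1 × Br: no H
  1 × C: 2 H
  1 × Cl: no H
  Total hydrogens = 16.
Molecular formula: C15H16BrClF2

C15H16BrClF2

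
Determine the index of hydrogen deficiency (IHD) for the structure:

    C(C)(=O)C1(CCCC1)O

Molecular formula from the SMILES: C7H12O2.
DoU = (2C + 2 + N − H − X)/2 = (2·7 + 2 + 0 − 12 − 0)/2 = 4/2 = 2.
(Structurally: 1 ring(s) + 1 π bond(s) = 2.)

2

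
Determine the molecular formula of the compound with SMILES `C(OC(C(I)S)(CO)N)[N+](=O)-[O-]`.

Heavy atoms from the SMILES: 4 C, 1 I, 2 N, 4 O, 1 S.
Implicit hydrogens by atom environment:
  2 × C: 2 H each → 4
  2 × O: no H
  1 × C: 1 H
  1 × C: no H
  1 × I: no H
  1 × N: 2 H
  1 × N (charge +1): no H
  1 × O: 1 H
  1 × O (charge -1): no H
  1 × S: 1 H
  Total hydrogens = 9.
Molecular formula: C4H9IN2O4S

C4H9IN2O4S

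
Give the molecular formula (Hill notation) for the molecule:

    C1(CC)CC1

C5H10

Heavy atoms from the SMILES: 5 C.
Implicit hydrogens by atom environment:
  3 × C: 2 H each → 6
  1 × C: 3 H
  1 × C: 1 H
  Total hydrogens = 10.
Molecular formula: C5H10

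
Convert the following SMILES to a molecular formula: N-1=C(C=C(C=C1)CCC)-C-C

C10H15N

Heavy atoms from the SMILES: 10 C, 1 N.
Implicit hydrogens by atom environment:
  3 × C: 2 H each → 6
  3 × C (aromatic): 1 H each → 3
  2 × C: 3 H each → 6
  2 × C (aromatic): no H
  1 × N (aromatic): no H
  Total hydrogens = 15.
Molecular formula: C10H15N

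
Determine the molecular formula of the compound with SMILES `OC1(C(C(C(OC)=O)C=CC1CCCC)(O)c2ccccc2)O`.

C18H24O5

Heavy atoms from the SMILES: 18 C, 5 O.
Implicit hydrogens by atom environment:
  5 × C (aromatic): 1 H each → 5
  4 × C: 1 H each → 4
  3 × C: 2 H each → 6
  3 × C: no H
  3 × O: 1 H each → 3
  2 × C: 3 H each → 6
  2 × O: no H
  1 × C (aromatic): no H
  Total hydrogens = 24.
Molecular formula: C18H24O5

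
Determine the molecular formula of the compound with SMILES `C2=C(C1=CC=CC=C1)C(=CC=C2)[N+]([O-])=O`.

Heavy atoms from the SMILES: 12 C, 1 N, 2 O.
Implicit hydrogens by atom environment:
  9 × C (aromatic): 1 H each → 9
  3 × C (aromatic): no H
  1 × N (charge +1): no H
  1 × O: no H
  1 × O (charge -1): no H
  Total hydrogens = 9.
Molecular formula: C12H9NO2

C12H9NO2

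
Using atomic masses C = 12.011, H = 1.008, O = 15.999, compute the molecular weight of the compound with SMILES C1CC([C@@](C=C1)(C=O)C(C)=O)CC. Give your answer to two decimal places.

180.25

Molecular formula: C11H16O2.
M = 11×12.011 + 16×1.008 + 2×15.999 = 180.25 g/mol.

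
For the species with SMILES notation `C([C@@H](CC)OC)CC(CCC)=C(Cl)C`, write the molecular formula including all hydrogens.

C12H23ClO

Heavy atoms from the SMILES: 12 C, 1 Cl, 1 O.
Implicit hydrogens by atom environment:
  5 × C: 2 H each → 10
  4 × C: 3 H each → 12
  2 × C: no H
  1 × C: 1 H
  1 × Cl: no H
  1 × O: no H
  Total hydrogens = 23.
Molecular formula: C12H23ClO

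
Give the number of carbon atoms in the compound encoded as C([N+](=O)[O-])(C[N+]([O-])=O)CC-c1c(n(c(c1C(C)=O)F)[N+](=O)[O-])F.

The symbol for carbon appears 10 times in the SMILES. Lowercase c denotes aromatic carbon and counts toward C.

10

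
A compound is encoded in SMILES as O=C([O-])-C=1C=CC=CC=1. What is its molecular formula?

Heavy atoms from the SMILES: 7 C, 2 O.
Implicit hydrogens by atom environment:
  5 × C (aromatic): 1 H each → 5
  1 × C (aromatic): no H
  1 × C: no H
  1 × O: no H
  1 × O (charge -1): no H
  Total hydrogens = 5.
Net charge -1.
Molecular formula: C7H5O2-

C7H5O2-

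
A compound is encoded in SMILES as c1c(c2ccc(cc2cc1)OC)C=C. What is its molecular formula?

C13H12O

Heavy atoms from the SMILES: 13 C, 1 O.
Implicit hydrogens by atom environment:
  6 × C (aromatic): 1 H each → 6
  4 × C (aromatic): no H
  1 × C: 3 H
  1 × C: 2 H
  1 × C: 1 H
  1 × O: no H
  Total hydrogens = 12.
Molecular formula: C13H12O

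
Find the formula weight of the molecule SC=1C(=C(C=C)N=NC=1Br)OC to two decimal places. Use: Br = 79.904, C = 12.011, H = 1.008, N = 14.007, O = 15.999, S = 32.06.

247.11

Molecular formula: C7H7BrN2OS.
M = 1×79.904 + 7×12.011 + 7×1.008 + 2×14.007 + 1×15.999 + 1×32.06 = 247.11 g/mol.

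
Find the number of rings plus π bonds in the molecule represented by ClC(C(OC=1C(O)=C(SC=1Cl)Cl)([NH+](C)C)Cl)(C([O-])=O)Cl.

4

Molecular formula from the SMILES: C9H8Cl5NO4S.
DoU = (2C + 2 + N − H − X)/2 = (2·9 + 2 + 1 − 8 − 5)/2 = 8/2 = 4.
(Structurally: 1 ring(s) + 3 π bond(s) = 4.)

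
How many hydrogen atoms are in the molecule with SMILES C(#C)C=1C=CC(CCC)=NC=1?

11

Hydrogens are implicit in SMILES; fill each atom to its normal valence:
  3 × C (aromatic): 1 H each → 3
  2 × C: 2 H each → 4
  2 × C (aromatic): no H
  1 × C: 3 H
  1 × C: 1 H
  1 × C: no H
  1 × N (aromatic): no H
  Total hydrogens = 11.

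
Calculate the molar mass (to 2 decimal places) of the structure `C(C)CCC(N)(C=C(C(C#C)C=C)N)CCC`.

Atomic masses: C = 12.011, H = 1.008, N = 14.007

Molecular formula: C15H26N2.
M = 15×12.011 + 26×1.008 + 2×14.007 = 234.39 g/mol.

234.39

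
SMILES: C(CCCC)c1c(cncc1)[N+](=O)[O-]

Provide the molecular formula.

Heavy atoms from the SMILES: 10 C, 2 N, 2 O.
Implicit hydrogens by atom environment:
  4 × C: 2 H each → 8
  3 × C (aromatic): 1 H each → 3
  2 × C (aromatic): no H
  1 × C: 3 H
  1 × N (aromatic): no H
  1 × N (charge +1): no H
  1 × O: no H
  1 × O (charge -1): no H
  Total hydrogens = 14.
Molecular formula: C10H14N2O2

C10H14N2O2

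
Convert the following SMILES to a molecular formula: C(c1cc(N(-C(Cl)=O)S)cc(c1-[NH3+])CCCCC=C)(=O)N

C14H19ClN3O2S+

Heavy atoms from the SMILES: 14 C, 1 Cl, 3 N, 2 O, 1 S.
Implicit hydrogens by atom environment:
  5 × C: 2 H each → 10
  4 × C (aromatic): no H
  2 × C (aromatic): 1 H each → 2
  2 × C: no H
  2 × O: no H
  1 × C: 1 H
  1 × Cl: no H
  1 × N (charge +1): 3 H
  1 × N: 2 H
  1 × N: no H
  1 × S: 1 H
  Total hydrogens = 19.
Net charge +1.
Molecular formula: C14H19ClN3O2S+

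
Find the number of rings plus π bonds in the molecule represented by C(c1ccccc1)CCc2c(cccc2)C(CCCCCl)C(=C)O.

9

Molecular formula from the SMILES: C22H27ClO.
DoU = (2C + 2 + N − H − X)/2 = (2·22 + 2 + 0 − 27 − 1)/2 = 18/2 = 9.
(Structurally: 2 ring(s) + 7 π bond(s) = 9.)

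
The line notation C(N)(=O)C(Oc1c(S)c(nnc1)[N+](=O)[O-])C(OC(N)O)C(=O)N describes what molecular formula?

Heavy atoms from the SMILES: 9 C, 6 N, 7 O, 1 S.
Implicit hydrogens by atom environment:
  5 × O: no H
  3 × C: 1 H each → 3
  3 × C (aromatic): no H
  3 × N: 2 H each → 6
  2 × C: no H
  2 × N (aromatic): no H
  1 × C (aromatic): 1 H
  1 × N (charge +1): no H
  1 × O: 1 H
  1 × O (charge -1): no H
  1 × S: 1 H
  Total hydrogens = 12.
Molecular formula: C9H12N6O7S

C9H12N6O7S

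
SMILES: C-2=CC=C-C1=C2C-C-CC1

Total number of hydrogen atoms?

12

Hydrogens are implicit in SMILES; fill each atom to its normal valence:
  4 × C: 2 H each → 8
  4 × C (aromatic): 1 H each → 4
  2 × C (aromatic): no H
  Total hydrogens = 12.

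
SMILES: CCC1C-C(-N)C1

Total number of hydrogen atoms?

13

Hydrogens are implicit in SMILES; fill each atom to its normal valence:
  3 × C: 2 H each → 6
  2 × C: 1 H each → 2
  1 × C: 3 H
  1 × N: 2 H
  Total hydrogens = 13.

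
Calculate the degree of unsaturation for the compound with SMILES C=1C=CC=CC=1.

4

Molecular formula from the SMILES: C6H6.
DoU = (2C + 2 + N − H − X)/2 = (2·6 + 2 + 0 − 6 − 0)/2 = 8/2 = 4.
(Structurally: 1 ring(s) + 3 π bond(s) = 4.)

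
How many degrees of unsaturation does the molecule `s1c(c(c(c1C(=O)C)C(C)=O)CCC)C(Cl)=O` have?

6

Molecular formula from the SMILES: C12H13ClO3S.
DoU = (2C + 2 + N − H − X)/2 = (2·12 + 2 + 0 − 13 − 1)/2 = 12/2 = 6.
(Structurally: 1 ring(s) + 5 π bond(s) = 6.)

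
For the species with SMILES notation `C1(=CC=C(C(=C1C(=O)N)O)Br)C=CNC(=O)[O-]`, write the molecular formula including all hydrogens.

Heavy atoms from the SMILES: 1 Br, 10 C, 2 N, 4 O.
Implicit hydrogens by atom environment:
  4 × C (aromatic): no H
  2 × C (aromatic): 1 H each → 2
  2 × C: 1 H each → 2
  2 × C: no H
  2 × O: no H
  1 × Br: no H
  1 × N: 2 H
  1 × N: 1 H
  1 × O: 1 H
  1 × O (charge -1): no H
  Total hydrogens = 8.
Net charge -1.
Molecular formula: C10H8BrN2O4-

C10H8BrN2O4-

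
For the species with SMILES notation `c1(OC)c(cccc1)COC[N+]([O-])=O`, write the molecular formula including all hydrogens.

Heavy atoms from the SMILES: 9 C, 1 N, 4 O.
Implicit hydrogens by atom environment:
  4 × C (aromatic): 1 H each → 4
  3 × O: no H
  2 × C: 2 H each → 4
  2 × C (aromatic): no H
  1 × C: 3 H
  1 × N (charge +1): no H
  1 × O (charge -1): no H
  Total hydrogens = 11.
Molecular formula: C9H11NO4

C9H11NO4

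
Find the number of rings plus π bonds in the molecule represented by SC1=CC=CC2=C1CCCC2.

5

Molecular formula from the SMILES: C10H12S.
DoU = (2C + 2 + N − H − X)/2 = (2·10 + 2 + 0 − 12 − 0)/2 = 10/2 = 5.
(Structurally: 2 ring(s) + 3 π bond(s) = 5.)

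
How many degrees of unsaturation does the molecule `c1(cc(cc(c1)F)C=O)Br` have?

5

Molecular formula from the SMILES: C7H4BrFO.
DoU = (2C + 2 + N − H − X)/2 = (2·7 + 2 + 0 − 4 − 2)/2 = 10/2 = 5.
(Structurally: 1 ring(s) + 4 π bond(s) = 5.)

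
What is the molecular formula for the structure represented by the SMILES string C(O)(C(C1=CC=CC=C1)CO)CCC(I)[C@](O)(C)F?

Heavy atoms from the SMILES: 14 C, 1 F, 1 I, 3 O.
Implicit hydrogens by atom environment:
  5 × C (aromatic): 1 H each → 5
  3 × C: 2 H each → 6
  3 × C: 1 H each → 3
  3 × O: 1 H each → 3
  1 × C: 3 H
  1 × C: no H
  1 × C (aromatic): no H
  1 × F: no H
  1 × I: no H
  Total hydrogens = 20.
Molecular formula: C14H20FIO3

C14H20FIO3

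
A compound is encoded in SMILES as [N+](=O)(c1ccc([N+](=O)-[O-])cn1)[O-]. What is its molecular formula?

Heavy atoms from the SMILES: 5 C, 3 N, 4 O.
Implicit hydrogens by atom environment:
  3 × C (aromatic): 1 H each → 3
  2 × C (aromatic): no H
  2 × N (charge +1): no H
  2 × O: no H
  2 × O (charge -1): no H
  1 × N (aromatic): no H
  Total hydrogens = 3.
Molecular formula: C5H3N3O4

C5H3N3O4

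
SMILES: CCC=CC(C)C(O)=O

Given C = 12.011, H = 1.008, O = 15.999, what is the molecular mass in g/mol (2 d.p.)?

Molecular formula: C7H12O2.
M = 7×12.011 + 12×1.008 + 2×15.999 = 128.17 g/mol.

128.17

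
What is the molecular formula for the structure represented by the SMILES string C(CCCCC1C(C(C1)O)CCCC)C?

Heavy atoms from the SMILES: 14 C, 1 O.
Implicit hydrogens by atom environment:
  9 × C: 2 H each → 18
  3 × C: 1 H each → 3
  2 × C: 3 H each → 6
  1 × O: 1 H
  Total hydrogens = 28.
Molecular formula: C14H28O

C14H28O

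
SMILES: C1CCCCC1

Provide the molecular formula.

Heavy atoms from the SMILES: 6 C.
Implicit hydrogens by atom environment:
  6 × C: 2 H each → 12
  Total hydrogens = 12.
Molecular formula: C6H12

C6H12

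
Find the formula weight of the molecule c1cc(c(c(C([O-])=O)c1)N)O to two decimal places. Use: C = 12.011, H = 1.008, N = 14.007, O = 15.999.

Molecular formula: C7H6NO3-.
M = 7×12.011 + 6×1.008 + 1×14.007 + 3×15.999 = 152.13 g/mol.

152.13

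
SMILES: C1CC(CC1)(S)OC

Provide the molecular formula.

Heavy atoms from the SMILES: 6 C, 1 O, 1 S.
Implicit hydrogens by atom environment:
  4 × C: 2 H each → 8
  1 × C: 3 H
  1 × C: no H
  1 × O: no H
  1 × S: 1 H
  Total hydrogens = 12.
Molecular formula: C6H12OS

C6H12OS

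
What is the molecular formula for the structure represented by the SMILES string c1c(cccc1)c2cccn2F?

C10H8FN

Heavy atoms from the SMILES: 10 C, 1 F, 1 N.
Implicit hydrogens by atom environment:
  8 × C (aromatic): 1 H each → 8
  2 × C (aromatic): no H
  1 × F: no H
  1 × N (aromatic): no H
  Total hydrogens = 8.
Molecular formula: C10H8FN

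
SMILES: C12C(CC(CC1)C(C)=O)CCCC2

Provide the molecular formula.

Heavy atoms from the SMILES: 12 C, 1 O.
Implicit hydrogens by atom environment:
  7 × C: 2 H each → 14
  3 × C: 1 H each → 3
  1 × C: 3 H
  1 × C: no H
  1 × O: no H
  Total hydrogens = 20.
Molecular formula: C12H20O

C12H20O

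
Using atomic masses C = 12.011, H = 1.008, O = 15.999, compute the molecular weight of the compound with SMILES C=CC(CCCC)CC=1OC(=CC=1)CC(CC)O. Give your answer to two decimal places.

250.38

Molecular formula: C16H26O2.
M = 16×12.011 + 26×1.008 + 2×15.999 = 250.38 g/mol.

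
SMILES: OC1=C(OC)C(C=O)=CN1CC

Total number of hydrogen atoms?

Hydrogens are implicit in SMILES; fill each atom to its normal valence:
  3 × C (aromatic): no H
  2 × C: 3 H each → 6
  2 × O: no H
  1 × C: 2 H
  1 × C (aromatic): 1 H
  1 × C: 1 H
  1 × N (aromatic): no H
  1 × O: 1 H
  Total hydrogens = 11.

11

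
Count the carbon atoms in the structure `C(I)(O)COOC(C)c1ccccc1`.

10

The symbol for carbon appears 10 times in the SMILES. Lowercase c denotes aromatic carbon and counts toward C.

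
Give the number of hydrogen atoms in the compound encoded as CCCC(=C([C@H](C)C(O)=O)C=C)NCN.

20

Hydrogens are implicit in SMILES; fill each atom to its normal valence:
  4 × C: 2 H each → 8
  3 × C: no H
  2 × C: 3 H each → 6
  2 × C: 1 H each → 2
  1 × N: 2 H
  1 × N: 1 H
  1 × O: 1 H
  1 × O: no H
  Total hydrogens = 20.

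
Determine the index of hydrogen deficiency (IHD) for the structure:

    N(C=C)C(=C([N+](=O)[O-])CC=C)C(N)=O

5

Molecular formula from the SMILES: C8H11N3O3.
DoU = (2C + 2 + N − H − X)/2 = (2·8 + 2 + 3 − 11 − 0)/2 = 10/2 = 5.
(Structurally: 0 ring(s) + 5 π bond(s) = 5.)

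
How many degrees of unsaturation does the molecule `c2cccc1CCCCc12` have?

Molecular formula from the SMILES: C10H12.
DoU = (2C + 2 + N − H − X)/2 = (2·10 + 2 + 0 − 12 − 0)/2 = 10/2 = 5.
(Structurally: 2 ring(s) + 3 π bond(s) = 5.)

5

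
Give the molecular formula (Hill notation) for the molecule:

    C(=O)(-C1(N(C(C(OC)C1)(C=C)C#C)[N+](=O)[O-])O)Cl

Heavy atoms from the SMILES: 10 C, 1 Cl, 2 N, 5 O.
Implicit hydrogens by atom environment:
  4 × C: no H
  3 × C: 1 H each → 3
  3 × O: no H
  2 × C: 2 H each → 4
  1 × C: 3 H
  1 × Cl: no H
  1 × N: no H
  1 × N (charge +1): no H
  1 × O: 1 H
  1 × O (charge -1): no H
  Total hydrogens = 11.
Molecular formula: C10H11ClN2O5

C10H11ClN2O5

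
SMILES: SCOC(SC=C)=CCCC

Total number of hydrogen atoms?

14

Hydrogens are implicit in SMILES; fill each atom to its normal valence:
  4 × C: 2 H each → 8
  2 × C: 1 H each → 2
  1 × C: 3 H
  1 × C: no H
  1 × O: no H
  1 × S: 1 H
  1 × S: no H
  Total hydrogens = 14.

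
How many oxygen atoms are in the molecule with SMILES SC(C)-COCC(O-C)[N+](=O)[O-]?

The symbol for oxygen appears 4 times in the SMILES.

4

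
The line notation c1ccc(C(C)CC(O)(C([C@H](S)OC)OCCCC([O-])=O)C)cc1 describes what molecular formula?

C18H27O5S-

Heavy atoms from the SMILES: 18 C, 5 O, 1 S.
Implicit hydrogens by atom environment:
  5 × C (aromatic): 1 H each → 5
  4 × C: 2 H each → 8
  3 × C: 3 H each → 9
  3 × C: 1 H each → 3
  3 × O: no H
  2 × C: no H
  1 × C (aromatic): no H
  1 × O: 1 H
  1 × O (charge -1): no H
  1 × S: 1 H
  Total hydrogens = 27.
Net charge -1.
Molecular formula: C18H27O5S-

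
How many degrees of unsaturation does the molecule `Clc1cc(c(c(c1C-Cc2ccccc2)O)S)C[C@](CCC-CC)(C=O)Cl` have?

Molecular formula from the SMILES: C22H26Cl2O2S.
DoU = (2C + 2 + N − H − X)/2 = (2·22 + 2 + 0 − 26 − 2)/2 = 18/2 = 9.
(Structurally: 2 ring(s) + 7 π bond(s) = 9.)

9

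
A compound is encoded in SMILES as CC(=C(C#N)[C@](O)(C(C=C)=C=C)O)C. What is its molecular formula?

Heavy atoms from the SMILES: 11 C, 1 N, 2 O.
Implicit hydrogens by atom environment:
  6 × C: no H
  2 × C: 3 H each → 6
  2 × C: 2 H each → 4
  2 × O: 1 H each → 2
  1 × C: 1 H
  1 × N: no H
  Total hydrogens = 13.
Molecular formula: C11H13NO2

C11H13NO2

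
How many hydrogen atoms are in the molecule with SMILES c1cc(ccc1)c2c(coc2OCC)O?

12

Hydrogens are implicit in SMILES; fill each atom to its normal valence:
  6 × C (aromatic): 1 H each → 6
  4 × C (aromatic): no H
  1 × C: 3 H
  1 × C: 2 H
  1 × O: 1 H
  1 × O (aromatic): no H
  1 × O: no H
  Total hydrogens = 12.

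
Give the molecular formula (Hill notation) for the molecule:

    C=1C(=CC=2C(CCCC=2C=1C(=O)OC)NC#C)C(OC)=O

C16H17NO4

Heavy atoms from the SMILES: 16 C, 1 N, 4 O.
Implicit hydrogens by atom environment:
  4 × C (aromatic): no H
  4 × O: no H
  3 × C: 2 H each → 6
  3 × C: no H
  2 × C: 3 H each → 6
  2 × C (aromatic): 1 H each → 2
  2 × C: 1 H each → 2
  1 × N: 1 H
  Total hydrogens = 17.
Molecular formula: C16H17NO4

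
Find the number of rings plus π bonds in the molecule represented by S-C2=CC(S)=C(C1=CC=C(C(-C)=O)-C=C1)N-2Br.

Molecular formula from the SMILES: C12H10BrNOS2.
DoU = (2C + 2 + N − H − X)/2 = (2·12 + 2 + 1 − 10 − 1)/2 = 16/2 = 8.
(Structurally: 2 ring(s) + 6 π bond(s) = 8.)

8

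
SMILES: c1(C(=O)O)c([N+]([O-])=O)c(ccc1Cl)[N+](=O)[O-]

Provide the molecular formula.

Heavy atoms from the SMILES: 7 C, 1 Cl, 2 N, 6 O.
Implicit hydrogens by atom environment:
  4 × C (aromatic): no H
  3 × O: no H
  2 × C (aromatic): 1 H each → 2
  2 × N (charge +1): no H
  2 × O (charge -1): no H
  1 × C: no H
  1 × Cl: no H
  1 × O: 1 H
  Total hydrogens = 3.
Molecular formula: C7H3ClN2O6

C7H3ClN2O6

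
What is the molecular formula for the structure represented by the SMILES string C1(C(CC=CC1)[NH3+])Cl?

Heavy atoms from the SMILES: 6 C, 1 Cl, 1 N.
Implicit hydrogens by atom environment:
  4 × C: 1 H each → 4
  2 × C: 2 H each → 4
  1 × Cl: no H
  1 × N (charge +1): 3 H
  Total hydrogens = 11.
Net charge +1.
Molecular formula: C6H11ClN+

C6H11ClN+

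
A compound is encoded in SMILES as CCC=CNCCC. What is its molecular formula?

C7H15N

Heavy atoms from the SMILES: 7 C, 1 N.
Implicit hydrogens by atom environment:
  3 × C: 2 H each → 6
  2 × C: 3 H each → 6
  2 × C: 1 H each → 2
  1 × N: 1 H
  Total hydrogens = 15.
Molecular formula: C7H15N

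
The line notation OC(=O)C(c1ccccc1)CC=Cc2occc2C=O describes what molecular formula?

Heavy atoms from the SMILES: 16 C, 4 O.
Implicit hydrogens by atom environment:
  7 × C (aromatic): 1 H each → 7
  4 × C: 1 H each → 4
  3 × C (aromatic): no H
  2 × O: no H
  1 × C: 2 H
  1 × C: no H
  1 × O: 1 H
  1 × O (aromatic): no H
  Total hydrogens = 14.
Molecular formula: C16H14O4

C16H14O4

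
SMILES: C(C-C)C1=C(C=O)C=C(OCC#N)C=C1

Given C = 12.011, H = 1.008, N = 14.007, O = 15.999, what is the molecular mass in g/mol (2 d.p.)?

Molecular formula: C12H13NO2.
M = 12×12.011 + 13×1.008 + 1×14.007 + 2×15.999 = 203.24 g/mol.

203.24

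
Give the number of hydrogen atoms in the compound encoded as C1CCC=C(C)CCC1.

Hydrogens are implicit in SMILES; fill each atom to its normal valence:
  6 × C: 2 H each → 12
  1 × C: 3 H
  1 × C: 1 H
  1 × C: no H
  Total hydrogens = 16.

16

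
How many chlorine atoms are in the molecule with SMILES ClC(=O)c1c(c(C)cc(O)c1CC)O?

1

The symbol for chlorine appears 1 time in the SMILES.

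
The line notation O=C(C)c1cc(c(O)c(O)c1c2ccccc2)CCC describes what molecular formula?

C17H18O3

Heavy atoms from the SMILES: 17 C, 3 O.
Implicit hydrogens by atom environment:
  6 × C (aromatic): 1 H each → 6
  6 × C (aromatic): no H
  2 × C: 3 H each → 6
  2 × C: 2 H each → 4
  2 × O: 1 H each → 2
  1 × C: no H
  1 × O: no H
  Total hydrogens = 18.
Molecular formula: C17H18O3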